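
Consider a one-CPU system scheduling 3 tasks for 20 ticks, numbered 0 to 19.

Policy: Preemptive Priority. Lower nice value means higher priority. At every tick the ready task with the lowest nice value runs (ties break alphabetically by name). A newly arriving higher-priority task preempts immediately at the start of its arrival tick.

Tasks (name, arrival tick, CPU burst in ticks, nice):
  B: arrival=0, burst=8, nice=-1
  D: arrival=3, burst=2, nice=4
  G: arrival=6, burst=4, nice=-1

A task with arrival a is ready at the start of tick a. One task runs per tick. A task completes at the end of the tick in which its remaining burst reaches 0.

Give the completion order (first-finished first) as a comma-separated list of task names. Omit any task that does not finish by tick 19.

completion order = B, G, D

t=0: ready={B} → run B
t=1: ready={B} → run B
t=2: ready={B} → run B
t=3: ready={B,D} → run B
t=4: ready={B,D} → run B
t=5: ready={B,D} → run B
t=6: ready={B,D,G} → run B
t=7: ready={B,D,G} → run B
t=8: ready={D,G} → run G
t=9: ready={D,G} → run G
t=10: ready={D,G} → run G
t=11: ready={D,G} → run G
t=12: ready={D} → run D
t=13: ready={D} → run D
t=14: (idle)
t=15: (idle)
t=16: (idle)
t=17: (idle)
t=18: (idle)
t=19: (idle)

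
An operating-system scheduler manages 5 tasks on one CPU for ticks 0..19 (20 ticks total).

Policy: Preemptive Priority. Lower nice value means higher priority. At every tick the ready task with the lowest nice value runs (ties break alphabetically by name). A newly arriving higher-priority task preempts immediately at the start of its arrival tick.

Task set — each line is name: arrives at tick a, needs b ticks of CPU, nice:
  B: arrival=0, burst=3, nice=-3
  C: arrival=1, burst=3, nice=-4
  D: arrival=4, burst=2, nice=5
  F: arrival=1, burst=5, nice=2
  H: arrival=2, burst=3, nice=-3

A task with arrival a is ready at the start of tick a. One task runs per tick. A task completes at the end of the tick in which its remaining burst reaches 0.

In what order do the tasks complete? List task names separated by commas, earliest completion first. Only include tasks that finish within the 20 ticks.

completion order = C, B, H, F, D

t=0: ready={B} → run B
t=1: ready={B,C,F} → run C
t=2: ready={B,C,F,H} → run C
t=3: ready={B,C,F,H} → run C
t=4: ready={B,D,F,H} → run B
t=5: ready={B,D,F,H} → run B
t=6: ready={D,F,H} → run H
t=7: ready={D,F,H} → run H
t=8: ready={D,F,H} → run H
t=9: ready={D,F} → run F
t=10: ready={D,F} → run F
t=11: ready={D,F} → run F
t=12: ready={D,F} → run F
t=13: ready={D,F} → run F
t=14: ready={D} → run D
t=15: ready={D} → run D
t=16: (idle)
t=17: (idle)
t=18: (idle)
t=19: (idle)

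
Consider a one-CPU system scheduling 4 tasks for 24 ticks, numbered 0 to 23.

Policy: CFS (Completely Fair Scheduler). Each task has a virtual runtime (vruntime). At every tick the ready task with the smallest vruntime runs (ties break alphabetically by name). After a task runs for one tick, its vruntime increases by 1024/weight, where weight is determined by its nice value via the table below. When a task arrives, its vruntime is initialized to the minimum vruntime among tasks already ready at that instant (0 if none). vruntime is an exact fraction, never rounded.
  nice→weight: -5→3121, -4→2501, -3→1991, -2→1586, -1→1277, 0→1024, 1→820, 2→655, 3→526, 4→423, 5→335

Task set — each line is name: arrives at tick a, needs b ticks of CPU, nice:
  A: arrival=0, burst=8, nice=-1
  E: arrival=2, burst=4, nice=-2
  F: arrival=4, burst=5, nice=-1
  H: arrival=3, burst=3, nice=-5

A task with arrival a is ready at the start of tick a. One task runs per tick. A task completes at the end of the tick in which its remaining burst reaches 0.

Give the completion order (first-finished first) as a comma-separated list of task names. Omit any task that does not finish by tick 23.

completion order = H, E, F, A

t=0: vr[A=0] → run A
t=1: vr[A=1024/1277] → run A
t=2: vr[A=2048/1277 E=2048/1277] → run A
t=3: vr[A=3072/1277 E=2048/1277 H=2048/1277] → run E
t=4: vr[A=3072/1277 E=2277888/1012661 F=2048/1277 H=2048/1277] → run F
t=5: vr[A=3072/1277 E=2277888/1012661 F=3072/1277 H=2048/1277] → run H
t=6: vr[A=3072/1277 E=2277888/1012661 F=3072/1277 H=7699456/3985517] → run H
t=7: vr[A=3072/1277 E=2277888/1012661 F=3072/1277 H=9007104/3985517] → run E
t=8: vr[A=3072/1277 E=2931712/1012661 F=3072/1277 H=9007104/3985517] → run H
t=9: vr[A=3072/1277 E=2931712/1012661 F=3072/1277] → run A
t=10: vr[A=4096/1277 E=2931712/1012661 F=3072/1277] → run F
t=11: vr[A=4096/1277 E=2931712/1012661 F=4096/1277] → run E
t=12: vr[A=4096/1277 E=3585536/1012661 F=4096/1277] → run A
t=13: vr[A=5120/1277 E=3585536/1012661 F=4096/1277] → run F
t=14: vr[A=5120/1277 E=3585536/1012661 F=5120/1277] → run E
t=15: vr[A=5120/1277 F=5120/1277] → run A
t=16: vr[A=6144/1277 F=5120/1277] → run F
t=17: vr[A=6144/1277 F=6144/1277] → run A
t=18: vr[A=7168/1277 F=6144/1277] → run F
t=19: vr[A=7168/1277] → run A
t=20: (idle)
t=21: (idle)
t=22: (idle)
t=23: (idle)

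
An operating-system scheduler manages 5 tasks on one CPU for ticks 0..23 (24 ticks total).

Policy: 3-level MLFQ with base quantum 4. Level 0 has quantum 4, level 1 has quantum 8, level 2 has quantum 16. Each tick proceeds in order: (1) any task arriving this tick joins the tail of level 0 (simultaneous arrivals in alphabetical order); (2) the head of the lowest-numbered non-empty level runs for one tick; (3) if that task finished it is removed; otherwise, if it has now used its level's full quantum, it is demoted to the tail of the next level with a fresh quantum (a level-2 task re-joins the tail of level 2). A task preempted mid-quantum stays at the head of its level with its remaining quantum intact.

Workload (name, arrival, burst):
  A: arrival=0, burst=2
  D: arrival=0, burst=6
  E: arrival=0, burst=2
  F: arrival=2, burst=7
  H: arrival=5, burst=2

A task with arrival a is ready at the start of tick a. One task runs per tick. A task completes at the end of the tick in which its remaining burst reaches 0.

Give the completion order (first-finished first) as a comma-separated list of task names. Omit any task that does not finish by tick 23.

t=0: L0/L1/L2 = ADE/-/- → run A
t=1: L0/L1/L2 = ADE/-/- → run A
t=2: L0/L1/L2 = DEF/-/- → run D
t=3: L0/L1/L2 = DEF/-/- → run D
t=4: L0/L1/L2 = DEF/-/- → run D
t=5: L0/L1/L2 = DEFH/-/- → run D
t=6: L0/L1/L2 = EFH/D/- → run E
t=7: L0/L1/L2 = EFH/D/- → run E
t=8: L0/L1/L2 = FH/D/- → run F
t=9: L0/L1/L2 = FH/D/- → run F
t=10: L0/L1/L2 = FH/D/- → run F
t=11: L0/L1/L2 = FH/D/- → run F
t=12: L0/L1/L2 = H/DF/- → run H
t=13: L0/L1/L2 = H/DF/- → run H
t=14: L0/L1/L2 = -/DF/- → run D
t=15: L0/L1/L2 = -/DF/- → run D
t=16: L0/L1/L2 = -/F/- → run F
t=17: L0/L1/L2 = -/F/- → run F
t=18: L0/L1/L2 = -/F/- → run F
t=19: (idle)
t=20: (idle)
t=21: (idle)
t=22: (idle)
t=23: (idle)

completion order = A, E, H, D, F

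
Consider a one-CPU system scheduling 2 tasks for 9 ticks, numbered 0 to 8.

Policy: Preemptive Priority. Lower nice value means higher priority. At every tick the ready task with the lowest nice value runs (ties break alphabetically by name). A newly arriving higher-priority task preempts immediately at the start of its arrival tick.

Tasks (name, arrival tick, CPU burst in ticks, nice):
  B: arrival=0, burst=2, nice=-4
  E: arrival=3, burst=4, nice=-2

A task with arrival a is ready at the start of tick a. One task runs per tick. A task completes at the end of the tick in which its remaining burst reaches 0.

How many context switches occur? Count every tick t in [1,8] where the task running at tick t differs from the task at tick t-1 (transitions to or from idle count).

context switches = 3

t=0: ready={B} → run B
t=1: ready={B} → run B
t=2: (idle)
t=3: ready={E} → run E
t=4: ready={E} → run E
t=5: ready={E} → run E
t=6: ready={E} → run E
t=7: (idle)
t=8: (idle)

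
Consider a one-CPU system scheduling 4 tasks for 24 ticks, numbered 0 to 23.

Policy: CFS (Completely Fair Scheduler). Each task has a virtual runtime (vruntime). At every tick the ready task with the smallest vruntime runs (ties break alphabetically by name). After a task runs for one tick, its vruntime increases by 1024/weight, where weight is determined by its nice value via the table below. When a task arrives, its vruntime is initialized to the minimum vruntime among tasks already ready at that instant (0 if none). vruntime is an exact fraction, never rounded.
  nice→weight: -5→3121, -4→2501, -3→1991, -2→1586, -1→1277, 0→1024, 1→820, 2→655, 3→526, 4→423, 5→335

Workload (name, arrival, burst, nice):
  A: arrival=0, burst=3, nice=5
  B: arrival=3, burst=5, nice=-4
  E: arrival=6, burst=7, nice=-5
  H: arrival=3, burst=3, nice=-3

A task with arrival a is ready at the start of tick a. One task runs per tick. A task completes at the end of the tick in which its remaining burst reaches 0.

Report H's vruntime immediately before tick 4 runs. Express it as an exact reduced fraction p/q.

t=0: vr[A=0] → run A
t=1: vr[A=1024/335] → run A
t=2: vr[A=2048/335] → run A
t=3: vr[B=0 H=0] → run B
t=4: vr[B=1024/2501 H=0] → run H
t=5: vr[B=1024/2501 H=1024/1991] → run B
t=6: vr[B=2048/2501 E=1024/1991 H=1024/1991] → run E
t=7: vr[B=2048/2501 E=5234688/6213911 H=1024/1991] → run H
t=8: vr[B=2048/2501 E=5234688/6213911 H=2048/1991] → run B
t=9: vr[B=3072/2501 E=5234688/6213911 H=2048/1991] → run E
t=10: vr[B=3072/2501 E=7273472/6213911 H=2048/1991] → run H
t=11: vr[B=3072/2501 E=7273472/6213911] → run E
t=12: vr[B=3072/2501 E=9312256/6213911] → run B
t=13: vr[B=4096/2501 E=9312256/6213911] → run E
t=14: vr[B=4096/2501 E=11351040/6213911] → run B
t=15: vr[E=11351040/6213911] → run E
t=16: vr[E=13389824/6213911] → run E
t=17: vr[E=15428608/6213911] → run E
t=18: (idle)
t=19: (idle)
t=20: (idle)
t=21: (idle)
t=22: (idle)
t=23: (idle)

vruntime(H, start of tick 4) = 0/1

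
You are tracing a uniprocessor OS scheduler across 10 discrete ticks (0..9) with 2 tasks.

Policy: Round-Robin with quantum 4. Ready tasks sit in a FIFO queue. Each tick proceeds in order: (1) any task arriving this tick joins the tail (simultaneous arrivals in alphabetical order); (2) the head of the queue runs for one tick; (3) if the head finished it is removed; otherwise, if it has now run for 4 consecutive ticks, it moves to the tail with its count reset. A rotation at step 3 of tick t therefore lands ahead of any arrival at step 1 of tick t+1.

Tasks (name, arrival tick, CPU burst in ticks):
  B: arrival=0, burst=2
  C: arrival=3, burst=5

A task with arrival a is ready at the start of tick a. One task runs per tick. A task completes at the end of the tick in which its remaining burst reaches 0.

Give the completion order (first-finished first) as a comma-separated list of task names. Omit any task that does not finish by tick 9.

t=0: queue=[B] q_used=0 → run B
t=1: queue=[B] q_used=1 → run B
t=2: (idle)
t=3: queue=[C] q_used=0 → run C
t=4: queue=[C] q_used=1 → run C
t=5: queue=[C] q_used=2 → run C
t=6: queue=[C] q_used=3 → run C
t=7: queue=[C] q_used=0 → run C
t=8: (idle)
t=9: (idle)

completion order = B, C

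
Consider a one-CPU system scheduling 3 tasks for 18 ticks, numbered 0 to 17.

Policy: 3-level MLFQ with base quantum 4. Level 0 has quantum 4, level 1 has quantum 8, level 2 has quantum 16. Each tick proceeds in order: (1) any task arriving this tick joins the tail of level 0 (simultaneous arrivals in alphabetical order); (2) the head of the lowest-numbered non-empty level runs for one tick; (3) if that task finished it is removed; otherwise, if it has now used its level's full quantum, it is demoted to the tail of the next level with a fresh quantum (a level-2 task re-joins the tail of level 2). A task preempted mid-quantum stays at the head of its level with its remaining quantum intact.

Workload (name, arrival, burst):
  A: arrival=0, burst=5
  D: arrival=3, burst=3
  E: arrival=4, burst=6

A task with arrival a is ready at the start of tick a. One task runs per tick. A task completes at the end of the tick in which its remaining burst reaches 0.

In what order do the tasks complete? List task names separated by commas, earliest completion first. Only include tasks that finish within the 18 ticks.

t=0: L0/L1/L2 = A/-/- → run A
t=1: L0/L1/L2 = A/-/- → run A
t=2: L0/L1/L2 = A/-/- → run A
t=3: L0/L1/L2 = AD/-/- → run A
t=4: L0/L1/L2 = DE/A/- → run D
t=5: L0/L1/L2 = DE/A/- → run D
t=6: L0/L1/L2 = DE/A/- → run D
t=7: L0/L1/L2 = E/A/- → run E
t=8: L0/L1/L2 = E/A/- → run E
t=9: L0/L1/L2 = E/A/- → run E
t=10: L0/L1/L2 = E/A/- → run E
t=11: L0/L1/L2 = -/AE/- → run A
t=12: L0/L1/L2 = -/E/- → run E
t=13: L0/L1/L2 = -/E/- → run E
t=14: (idle)
t=15: (idle)
t=16: (idle)
t=17: (idle)

completion order = D, A, E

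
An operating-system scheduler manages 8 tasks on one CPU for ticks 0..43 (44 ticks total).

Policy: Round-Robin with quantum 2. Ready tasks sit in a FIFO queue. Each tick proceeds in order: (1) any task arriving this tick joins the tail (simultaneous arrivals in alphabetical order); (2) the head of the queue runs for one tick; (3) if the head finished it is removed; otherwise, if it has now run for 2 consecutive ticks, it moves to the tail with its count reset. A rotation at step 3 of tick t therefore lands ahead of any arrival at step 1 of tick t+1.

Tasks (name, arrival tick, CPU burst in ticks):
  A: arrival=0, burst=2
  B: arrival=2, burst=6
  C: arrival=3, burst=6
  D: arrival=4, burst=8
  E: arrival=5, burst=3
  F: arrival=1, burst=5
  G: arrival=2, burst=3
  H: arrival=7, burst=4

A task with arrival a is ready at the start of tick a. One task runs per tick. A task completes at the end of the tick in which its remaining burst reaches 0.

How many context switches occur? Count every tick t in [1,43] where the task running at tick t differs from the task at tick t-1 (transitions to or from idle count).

t=0: queue=[A] q_used=0 → run A
t=1: queue=[A,F] q_used=1 → run A
t=2: queue=[F,B,G] q_used=0 → run F
t=3: queue=[F,B,G,C] q_used=1 → run F
t=4: queue=[B,G,C,F,D] q_used=0 → run B
t=5: queue=[B,G,C,F,D,E] q_used=1 → run B
t=6: queue=[G,C,F,D,E,B] q_used=0 → run G
t=7: queue=[G,C,F,D,E,B,H] q_used=1 → run G
t=8: queue=[C,F,D,E,B,H,G] q_used=0 → run C
t=9: queue=[C,F,D,E,B,H,G] q_used=1 → run C
t=10: queue=[F,D,E,B,H,G,C] q_used=0 → run F
t=11: queue=[F,D,E,B,H,G,C] q_used=1 → run F
t=12: queue=[D,E,B,H,G,C,F] q_used=0 → run D
t=13: queue=[D,E,B,H,G,C,F] q_used=1 → run D
t=14: queue=[E,B,H,G,C,F,D] q_used=0 → run E
t=15: queue=[E,B,H,G,C,F,D] q_used=1 → run E
t=16: queue=[B,H,G,C,F,D,E] q_used=0 → run B
t=17: queue=[B,H,G,C,F,D,E] q_used=1 → run B
t=18: queue=[H,G,C,F,D,E,B] q_used=0 → run H
t=19: queue=[H,G,C,F,D,E,B] q_used=1 → run H
t=20: queue=[G,C,F,D,E,B,H] q_used=0 → run G
t=21: queue=[C,F,D,E,B,H] q_used=0 → run C
t=22: queue=[C,F,D,E,B,H] q_used=1 → run C
t=23: queue=[F,D,E,B,H,C] q_used=0 → run F
t=24: queue=[D,E,B,H,C] q_used=0 → run D
t=25: queue=[D,E,B,H,C] q_used=1 → run D
t=26: queue=[E,B,H,C,D] q_used=0 → run E
t=27: queue=[B,H,C,D] q_used=0 → run B
t=28: queue=[B,H,C,D] q_used=1 → run B
t=29: queue=[H,C,D] q_used=0 → run H
t=30: queue=[H,C,D] q_used=1 → run H
t=31: queue=[C,D] q_used=0 → run C
t=32: queue=[C,D] q_used=1 → run C
t=33: queue=[D] q_used=0 → run D
t=34: queue=[D] q_used=1 → run D
t=35: queue=[D] q_used=0 → run D
t=36: queue=[D] q_used=1 → run D
t=37: (idle)
t=38: (idle)
t=39: (idle)
t=40: (idle)
t=41: (idle)
t=42: (idle)
t=43: (idle)

context switches = 19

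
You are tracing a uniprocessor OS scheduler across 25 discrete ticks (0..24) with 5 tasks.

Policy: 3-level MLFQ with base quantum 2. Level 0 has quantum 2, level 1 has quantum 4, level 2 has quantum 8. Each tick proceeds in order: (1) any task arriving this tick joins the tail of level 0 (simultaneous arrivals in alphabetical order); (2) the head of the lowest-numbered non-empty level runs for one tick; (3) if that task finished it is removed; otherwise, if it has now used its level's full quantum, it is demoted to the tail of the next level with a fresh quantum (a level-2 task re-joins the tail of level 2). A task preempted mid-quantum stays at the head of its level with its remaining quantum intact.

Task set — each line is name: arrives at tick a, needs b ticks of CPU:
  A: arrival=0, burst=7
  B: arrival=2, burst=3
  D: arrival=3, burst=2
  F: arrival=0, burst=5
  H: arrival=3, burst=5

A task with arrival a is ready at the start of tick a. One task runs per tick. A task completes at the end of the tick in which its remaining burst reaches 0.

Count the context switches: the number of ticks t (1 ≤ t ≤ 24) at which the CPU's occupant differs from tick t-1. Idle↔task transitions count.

context switches = 10

t=0: L0/L1/L2 = AF/-/- → run A
t=1: L0/L1/L2 = AF/-/- → run A
t=2: L0/L1/L2 = FB/A/- → run F
t=3: L0/L1/L2 = FBDH/A/- → run F
t=4: L0/L1/L2 = BDH/AF/- → run B
t=5: L0/L1/L2 = BDH/AF/- → run B
t=6: L0/L1/L2 = DH/AFB/- → run D
t=7: L0/L1/L2 = DH/AFB/- → run D
t=8: L0/L1/L2 = H/AFB/- → run H
t=9: L0/L1/L2 = H/AFB/- → run H
t=10: L0/L1/L2 = -/AFBH/- → run A
t=11: L0/L1/L2 = -/AFBH/- → run A
t=12: L0/L1/L2 = -/AFBH/- → run A
t=13: L0/L1/L2 = -/AFBH/- → run A
t=14: L0/L1/L2 = -/FBH/A → run F
t=15: L0/L1/L2 = -/FBH/A → run F
t=16: L0/L1/L2 = -/FBH/A → run F
t=17: L0/L1/L2 = -/BH/A → run B
t=18: L0/L1/L2 = -/H/A → run H
t=19: L0/L1/L2 = -/H/A → run H
t=20: L0/L1/L2 = -/H/A → run H
t=21: L0/L1/L2 = -/-/A → run A
t=22: (idle)
t=23: (idle)
t=24: (idle)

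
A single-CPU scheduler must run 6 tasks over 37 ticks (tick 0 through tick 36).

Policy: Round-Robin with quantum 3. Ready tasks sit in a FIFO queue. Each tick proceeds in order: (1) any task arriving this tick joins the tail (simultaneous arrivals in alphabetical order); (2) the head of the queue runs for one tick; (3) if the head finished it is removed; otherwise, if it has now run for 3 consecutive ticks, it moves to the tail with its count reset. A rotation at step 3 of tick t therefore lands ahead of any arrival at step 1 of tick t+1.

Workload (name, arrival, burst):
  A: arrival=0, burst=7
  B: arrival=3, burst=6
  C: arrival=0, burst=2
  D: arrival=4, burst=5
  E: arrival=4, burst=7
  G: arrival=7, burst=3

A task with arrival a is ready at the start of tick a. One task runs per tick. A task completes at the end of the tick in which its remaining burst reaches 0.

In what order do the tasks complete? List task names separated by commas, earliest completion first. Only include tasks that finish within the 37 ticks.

t=0: queue=[A,C] q_used=0 → run A
t=1: queue=[A,C] q_used=1 → run A
t=2: queue=[A,C] q_used=2 → run A
t=3: queue=[C,A,B] q_used=0 → run C
t=4: queue=[C,A,B,D,E] q_used=1 → run C
t=5: queue=[A,B,D,E] q_used=0 → run A
t=6: queue=[A,B,D,E] q_used=1 → run A
t=7: queue=[A,B,D,E,G] q_used=2 → run A
t=8: queue=[B,D,E,G,A] q_used=0 → run B
t=9: queue=[B,D,E,G,A] q_used=1 → run B
t=10: queue=[B,D,E,G,A] q_used=2 → run B
t=11: queue=[D,E,G,A,B] q_used=0 → run D
t=12: queue=[D,E,G,A,B] q_used=1 → run D
t=13: queue=[D,E,G,A,B] q_used=2 → run D
t=14: queue=[E,G,A,B,D] q_used=0 → run E
t=15: queue=[E,G,A,B,D] q_used=1 → run E
t=16: queue=[E,G,A,B,D] q_used=2 → run E
t=17: queue=[G,A,B,D,E] q_used=0 → run G
t=18: queue=[G,A,B,D,E] q_used=1 → run G
t=19: queue=[G,A,B,D,E] q_used=2 → run G
t=20: queue=[A,B,D,E] q_used=0 → run A
t=21: queue=[B,D,E] q_used=0 → run B
t=22: queue=[B,D,E] q_used=1 → run B
t=23: queue=[B,D,E] q_used=2 → run B
t=24: queue=[D,E] q_used=0 → run D
t=25: queue=[D,E] q_used=1 → run D
t=26: queue=[E] q_used=0 → run E
t=27: queue=[E] q_used=1 → run E
t=28: queue=[E] q_used=2 → run E
t=29: queue=[E] q_used=0 → run E
t=30: (idle)
t=31: (idle)
t=32: (idle)
t=33: (idle)
t=34: (idle)
t=35: (idle)
t=36: (idle)

completion order = C, G, A, B, D, E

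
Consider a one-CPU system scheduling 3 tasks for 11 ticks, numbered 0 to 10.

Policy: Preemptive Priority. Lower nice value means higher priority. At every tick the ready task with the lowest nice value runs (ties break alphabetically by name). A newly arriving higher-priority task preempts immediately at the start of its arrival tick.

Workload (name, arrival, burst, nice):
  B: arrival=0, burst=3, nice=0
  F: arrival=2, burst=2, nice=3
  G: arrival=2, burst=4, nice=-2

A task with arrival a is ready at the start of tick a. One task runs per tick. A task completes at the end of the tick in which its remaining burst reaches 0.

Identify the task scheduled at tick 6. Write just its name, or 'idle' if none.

t=0: ready={B} → run B
t=1: ready={B} → run B
t=2: ready={B,F,G} → run G
t=3: ready={B,F,G} → run G
t=4: ready={B,F,G} → run G
t=5: ready={B,F,G} → run G
t=6: ready={B,F} → run B
t=7: ready={F} → run F
t=8: ready={F} → run F
t=9: (idle)
t=10: (idle)

running at tick 6 = B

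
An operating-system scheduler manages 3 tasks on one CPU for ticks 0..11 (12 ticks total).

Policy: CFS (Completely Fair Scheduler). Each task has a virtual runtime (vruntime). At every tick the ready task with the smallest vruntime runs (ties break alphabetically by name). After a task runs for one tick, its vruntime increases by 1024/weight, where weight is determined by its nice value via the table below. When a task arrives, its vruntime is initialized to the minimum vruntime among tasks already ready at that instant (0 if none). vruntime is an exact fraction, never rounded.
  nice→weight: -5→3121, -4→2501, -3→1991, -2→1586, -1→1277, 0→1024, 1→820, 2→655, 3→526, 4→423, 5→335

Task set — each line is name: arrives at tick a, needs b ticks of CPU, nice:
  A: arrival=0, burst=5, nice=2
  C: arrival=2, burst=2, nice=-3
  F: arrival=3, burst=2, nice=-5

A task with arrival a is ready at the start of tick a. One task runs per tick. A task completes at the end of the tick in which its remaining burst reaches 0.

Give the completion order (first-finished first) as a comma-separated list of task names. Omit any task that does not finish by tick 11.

t=0: vr[A=0] → run A
t=1: vr[A=1024/655] → run A
t=2: vr[A=2048/655 C=2048/655] → run A
t=3: vr[A=3072/655 C=2048/655 F=2048/655] → run C
t=4: vr[A=3072/655 C=4748288/1304105 F=2048/655] → run F
t=5: vr[A=3072/655 C=4748288/1304105 F=7062528/2044255] → run F
t=6: vr[A=3072/655 C=4748288/1304105] → run C
t=7: vr[A=3072/655] → run A
t=8: vr[A=4096/655] → run A
t=9: (idle)
t=10: (idle)
t=11: (idle)

completion order = F, C, A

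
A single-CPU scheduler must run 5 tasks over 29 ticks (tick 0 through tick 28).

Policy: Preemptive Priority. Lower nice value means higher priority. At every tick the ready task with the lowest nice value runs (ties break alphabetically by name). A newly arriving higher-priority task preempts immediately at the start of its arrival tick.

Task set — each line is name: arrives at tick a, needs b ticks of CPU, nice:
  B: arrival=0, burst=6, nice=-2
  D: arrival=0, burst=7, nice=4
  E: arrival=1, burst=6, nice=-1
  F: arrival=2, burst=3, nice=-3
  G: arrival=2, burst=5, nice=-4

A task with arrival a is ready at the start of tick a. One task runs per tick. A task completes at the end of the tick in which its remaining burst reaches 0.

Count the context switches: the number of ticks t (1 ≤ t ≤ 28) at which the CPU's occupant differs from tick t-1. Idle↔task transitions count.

context switches = 6

t=0: ready={B,D} → run B
t=1: ready={B,D,E} → run B
t=2: ready={B,D,E,F,G} → run G
t=3: ready={B,D,E,F,G} → run G
t=4: ready={B,D,E,F,G} → run G
t=5: ready={B,D,E,F,G} → run G
t=6: ready={B,D,E,F,G} → run G
t=7: ready={B,D,E,F} → run F
t=8: ready={B,D,E,F} → run F
t=9: ready={B,D,E,F} → run F
t=10: ready={B,D,E} → run B
t=11: ready={B,D,E} → run B
t=12: ready={B,D,E} → run B
t=13: ready={B,D,E} → run B
t=14: ready={D,E} → run E
t=15: ready={D,E} → run E
t=16: ready={D,E} → run E
t=17: ready={D,E} → run E
t=18: ready={D,E} → run E
t=19: ready={D,E} → run E
t=20: ready={D} → run D
t=21: ready={D} → run D
t=22: ready={D} → run D
t=23: ready={D} → run D
t=24: ready={D} → run D
t=25: ready={D} → run D
t=26: ready={D} → run D
t=27: (idle)
t=28: (idle)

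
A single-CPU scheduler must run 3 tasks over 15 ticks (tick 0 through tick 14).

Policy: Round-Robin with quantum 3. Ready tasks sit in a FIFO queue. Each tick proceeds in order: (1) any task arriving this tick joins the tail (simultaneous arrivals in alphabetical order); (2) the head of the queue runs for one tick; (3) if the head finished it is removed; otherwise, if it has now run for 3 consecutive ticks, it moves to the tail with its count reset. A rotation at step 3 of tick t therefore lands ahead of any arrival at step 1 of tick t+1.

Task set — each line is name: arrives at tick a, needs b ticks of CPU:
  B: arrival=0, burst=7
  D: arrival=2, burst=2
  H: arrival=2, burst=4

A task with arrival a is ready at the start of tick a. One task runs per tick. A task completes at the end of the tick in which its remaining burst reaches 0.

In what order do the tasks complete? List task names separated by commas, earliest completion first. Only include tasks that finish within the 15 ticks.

completion order = D, H, B

t=0: queue=[B] q_used=0 → run B
t=1: queue=[B] q_used=1 → run B
t=2: queue=[B,D,H] q_used=2 → run B
t=3: queue=[D,H,B] q_used=0 → run D
t=4: queue=[D,H,B] q_used=1 → run D
t=5: queue=[H,B] q_used=0 → run H
t=6: queue=[H,B] q_used=1 → run H
t=7: queue=[H,B] q_used=2 → run H
t=8: queue=[B,H] q_used=0 → run B
t=9: queue=[B,H] q_used=1 → run B
t=10: queue=[B,H] q_used=2 → run B
t=11: queue=[H,B] q_used=0 → run H
t=12: queue=[B] q_used=0 → run B
t=13: (idle)
t=14: (idle)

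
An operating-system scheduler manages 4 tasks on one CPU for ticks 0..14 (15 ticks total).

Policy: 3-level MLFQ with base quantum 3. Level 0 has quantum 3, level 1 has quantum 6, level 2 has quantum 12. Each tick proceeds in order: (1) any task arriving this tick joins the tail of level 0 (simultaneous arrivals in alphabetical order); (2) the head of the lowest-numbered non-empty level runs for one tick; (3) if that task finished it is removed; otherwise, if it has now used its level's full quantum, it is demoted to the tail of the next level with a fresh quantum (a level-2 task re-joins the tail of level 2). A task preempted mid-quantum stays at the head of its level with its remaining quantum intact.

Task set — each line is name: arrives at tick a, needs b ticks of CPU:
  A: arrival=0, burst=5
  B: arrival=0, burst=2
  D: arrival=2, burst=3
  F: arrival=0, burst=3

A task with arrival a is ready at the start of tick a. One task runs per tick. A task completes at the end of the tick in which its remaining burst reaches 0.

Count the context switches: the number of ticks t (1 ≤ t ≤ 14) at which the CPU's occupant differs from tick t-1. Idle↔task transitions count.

t=0: L0/L1/L2 = ABF/-/- → run A
t=1: L0/L1/L2 = ABF/-/- → run A
t=2: L0/L1/L2 = ABFD/-/- → run A
t=3: L0/L1/L2 = BFD/A/- → run B
t=4: L0/L1/L2 = BFD/A/- → run B
t=5: L0/L1/L2 = FD/A/- → run F
t=6: L0/L1/L2 = FD/A/- → run F
t=7: L0/L1/L2 = FD/A/- → run F
t=8: L0/L1/L2 = D/A/- → run D
t=9: L0/L1/L2 = D/A/- → run D
t=10: L0/L1/L2 = D/A/- → run D
t=11: L0/L1/L2 = -/A/- → run A
t=12: L0/L1/L2 = -/A/- → run A
t=13: (idle)
t=14: (idle)

context switches = 5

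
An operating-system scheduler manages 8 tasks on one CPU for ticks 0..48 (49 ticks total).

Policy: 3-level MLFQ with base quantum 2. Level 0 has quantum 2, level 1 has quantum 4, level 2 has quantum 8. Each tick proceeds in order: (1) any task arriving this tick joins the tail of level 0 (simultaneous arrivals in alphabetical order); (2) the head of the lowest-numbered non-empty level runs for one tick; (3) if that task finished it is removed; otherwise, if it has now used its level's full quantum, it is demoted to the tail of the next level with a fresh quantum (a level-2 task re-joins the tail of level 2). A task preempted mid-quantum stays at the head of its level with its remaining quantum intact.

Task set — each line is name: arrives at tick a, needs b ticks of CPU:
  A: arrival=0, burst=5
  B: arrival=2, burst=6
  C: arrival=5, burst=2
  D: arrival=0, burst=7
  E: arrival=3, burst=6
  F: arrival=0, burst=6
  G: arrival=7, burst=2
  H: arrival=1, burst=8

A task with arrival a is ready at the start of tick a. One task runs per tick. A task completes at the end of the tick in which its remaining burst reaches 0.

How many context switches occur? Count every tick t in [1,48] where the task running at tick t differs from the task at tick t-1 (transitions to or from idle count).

t=0: L0/L1/L2 = ADF/-/- → run A
t=1: L0/L1/L2 = ADFH/-/- → run A
t=2: L0/L1/L2 = DFHB/A/- → run D
t=3: L0/L1/L2 = DFHBE/A/- → run D
t=4: L0/L1/L2 = FHBE/AD/- → run F
t=5: L0/L1/L2 = FHBEC/AD/- → run F
t=6: L0/L1/L2 = HBEC/ADF/- → run H
t=7: L0/L1/L2 = HBECG/ADF/- → run H
t=8: L0/L1/L2 = BECG/ADFH/- → run B
t=9: L0/L1/L2 = BECG/ADFH/- → run B
t=10: L0/L1/L2 = ECG/ADFHB/- → run E
t=11: L0/L1/L2 = ECG/ADFHB/- → run E
t=12: L0/L1/L2 = CG/ADFHBE/- → run C
t=13: L0/L1/L2 = CG/ADFHBE/- → run C
t=14: L0/L1/L2 = G/ADFHBE/- → run G
t=15: L0/L1/L2 = G/ADFHBE/- → run G
t=16: L0/L1/L2 = -/ADFHBE/- → run A
t=17: L0/L1/L2 = -/ADFHBE/- → run A
t=18: L0/L1/L2 = -/ADFHBE/- → run A
t=19: L0/L1/L2 = -/DFHBE/- → run D
t=20: L0/L1/L2 = -/DFHBE/- → run D
t=21: L0/L1/L2 = -/DFHBE/- → run D
t=22: L0/L1/L2 = -/DFHBE/- → run D
t=23: L0/L1/L2 = -/FHBE/D → run F
t=24: L0/L1/L2 = -/FHBE/D → run F
t=25: L0/L1/L2 = -/FHBE/D → run F
t=26: L0/L1/L2 = -/FHBE/D → run F
t=27: L0/L1/L2 = -/HBE/D → run H
t=28: L0/L1/L2 = -/HBE/D → run H
t=29: L0/L1/L2 = -/HBE/D → run H
t=30: L0/L1/L2 = -/HBE/D → run H
t=31: L0/L1/L2 = -/BE/DH → run B
t=32: L0/L1/L2 = -/BE/DH → run B
t=33: L0/L1/L2 = -/BE/DH → run B
t=34: L0/L1/L2 = -/BE/DH → run B
t=35: L0/L1/L2 = -/E/DH → run E
t=36: L0/L1/L2 = -/E/DH → run E
t=37: L0/L1/L2 = -/E/DH → run E
t=38: L0/L1/L2 = -/E/DH → run E
t=39: L0/L1/L2 = -/-/DH → run D
t=40: L0/L1/L2 = -/-/H → run H
t=41: L0/L1/L2 = -/-/H → run H
t=42: (idle)
t=43: (idle)
t=44: (idle)
t=45: (idle)
t=46: (idle)
t=47: (idle)
t=48: (idle)

context switches = 16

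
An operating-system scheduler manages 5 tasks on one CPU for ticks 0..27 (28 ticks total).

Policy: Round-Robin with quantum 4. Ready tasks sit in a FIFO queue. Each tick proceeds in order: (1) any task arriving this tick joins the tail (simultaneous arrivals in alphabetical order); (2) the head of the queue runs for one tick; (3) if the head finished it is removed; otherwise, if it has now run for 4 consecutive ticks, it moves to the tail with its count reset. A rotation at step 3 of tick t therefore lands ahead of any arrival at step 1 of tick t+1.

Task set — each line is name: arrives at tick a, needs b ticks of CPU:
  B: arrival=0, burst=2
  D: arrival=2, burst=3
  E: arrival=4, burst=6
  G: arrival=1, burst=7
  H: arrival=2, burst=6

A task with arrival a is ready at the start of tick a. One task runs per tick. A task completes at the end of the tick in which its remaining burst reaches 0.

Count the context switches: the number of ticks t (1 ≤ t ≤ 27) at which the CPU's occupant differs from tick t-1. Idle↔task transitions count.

context switches = 8

t=0: queue=[B] q_used=0 → run B
t=1: queue=[B,G] q_used=1 → run B
t=2: queue=[G,D,H] q_used=0 → run G
t=3: queue=[G,D,H] q_used=1 → run G
t=4: queue=[G,D,H,E] q_used=2 → run G
t=5: queue=[G,D,H,E] q_used=3 → run G
t=6: queue=[D,H,E,G] q_used=0 → run D
t=7: queue=[D,H,E,G] q_used=1 → run D
t=8: queue=[D,H,E,G] q_used=2 → run D
t=9: queue=[H,E,G] q_used=0 → run H
t=10: queue=[H,E,G] q_used=1 → run H
t=11: queue=[H,E,G] q_used=2 → run H
t=12: queue=[H,E,G] q_used=3 → run H
t=13: queue=[E,G,H] q_used=0 → run E
t=14: queue=[E,G,H] q_used=1 → run E
t=15: queue=[E,G,H] q_used=2 → run E
t=16: queue=[E,G,H] q_used=3 → run E
t=17: queue=[G,H,E] q_used=0 → run G
t=18: queue=[G,H,E] q_used=1 → run G
t=19: queue=[G,H,E] q_used=2 → run G
t=20: queue=[H,E] q_used=0 → run H
t=21: queue=[H,E] q_used=1 → run H
t=22: queue=[E] q_used=0 → run E
t=23: queue=[E] q_used=1 → run E
t=24: (idle)
t=25: (idle)
t=26: (idle)
t=27: (idle)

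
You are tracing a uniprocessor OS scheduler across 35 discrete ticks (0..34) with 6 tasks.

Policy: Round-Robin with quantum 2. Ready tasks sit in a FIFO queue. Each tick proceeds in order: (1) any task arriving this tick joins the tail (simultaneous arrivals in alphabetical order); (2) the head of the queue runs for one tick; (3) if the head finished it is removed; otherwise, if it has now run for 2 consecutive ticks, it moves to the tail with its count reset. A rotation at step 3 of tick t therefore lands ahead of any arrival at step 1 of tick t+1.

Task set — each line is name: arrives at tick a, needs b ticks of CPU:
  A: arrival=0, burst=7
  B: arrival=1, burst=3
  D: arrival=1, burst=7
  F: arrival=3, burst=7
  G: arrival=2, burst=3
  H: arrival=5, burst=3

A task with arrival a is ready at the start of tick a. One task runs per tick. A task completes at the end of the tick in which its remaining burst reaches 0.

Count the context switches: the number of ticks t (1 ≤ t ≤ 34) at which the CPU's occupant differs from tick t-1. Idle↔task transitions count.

t=0: queue=[A] q_used=0 → run A
t=1: queue=[A,B,D] q_used=1 → run A
t=2: queue=[B,D,A,G] q_used=0 → run B
t=3: queue=[B,D,A,G,F] q_used=1 → run B
t=4: queue=[D,A,G,F,B] q_used=0 → run D
t=5: queue=[D,A,G,F,B,H] q_used=1 → run D
t=6: queue=[A,G,F,B,H,D] q_used=0 → run A
t=7: queue=[A,G,F,B,H,D] q_used=1 → run A
t=8: queue=[G,F,B,H,D,A] q_used=0 → run G
t=9: queue=[G,F,B,H,D,A] q_used=1 → run G
t=10: queue=[F,B,H,D,A,G] q_used=0 → run F
t=11: queue=[F,B,H,D,A,G] q_used=1 → run F
t=12: queue=[B,H,D,A,G,F] q_used=0 → run B
t=13: queue=[H,D,A,G,F] q_used=0 → run H
t=14: queue=[H,D,A,G,F] q_used=1 → run H
t=15: queue=[D,A,G,F,H] q_used=0 → run D
t=16: queue=[D,A,G,F,H] q_used=1 → run D
t=17: queue=[A,G,F,H,D] q_used=0 → run A
t=18: queue=[A,G,F,H,D] q_used=1 → run A
t=19: queue=[G,F,H,D,A] q_used=0 → run G
t=20: queue=[F,H,D,A] q_used=0 → run F
t=21: queue=[F,H,D,A] q_used=1 → run F
t=22: queue=[H,D,A,F] q_used=0 → run H
t=23: queue=[D,A,F] q_used=0 → run D
t=24: queue=[D,A,F] q_used=1 → run D
t=25: queue=[A,F,D] q_used=0 → run A
t=26: queue=[F,D] q_used=0 → run F
t=27: queue=[F,D] q_used=1 → run F
t=28: queue=[D,F] q_used=0 → run D
t=29: queue=[F] q_used=0 → run F
t=30: (idle)
t=31: (idle)
t=32: (idle)
t=33: (idle)
t=34: (idle)

context switches = 18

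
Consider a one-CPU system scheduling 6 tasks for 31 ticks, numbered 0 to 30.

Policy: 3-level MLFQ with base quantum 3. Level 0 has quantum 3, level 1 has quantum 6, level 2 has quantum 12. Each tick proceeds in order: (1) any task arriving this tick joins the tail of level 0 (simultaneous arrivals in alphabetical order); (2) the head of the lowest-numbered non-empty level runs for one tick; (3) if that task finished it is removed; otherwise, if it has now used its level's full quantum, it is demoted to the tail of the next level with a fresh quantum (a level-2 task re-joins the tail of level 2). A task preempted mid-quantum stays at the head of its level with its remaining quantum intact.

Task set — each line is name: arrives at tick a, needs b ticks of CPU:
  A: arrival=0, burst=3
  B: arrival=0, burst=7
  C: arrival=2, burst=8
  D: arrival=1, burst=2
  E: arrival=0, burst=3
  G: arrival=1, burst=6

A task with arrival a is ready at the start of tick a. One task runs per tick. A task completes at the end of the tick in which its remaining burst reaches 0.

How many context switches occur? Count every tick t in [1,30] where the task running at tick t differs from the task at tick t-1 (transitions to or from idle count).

context switches = 9

t=0: L0/L1/L2 = ABE/-/- → run A
t=1: L0/L1/L2 = ABEDG/-/- → run A
t=2: L0/L1/L2 = ABEDGC/-/- → run A
t=3: L0/L1/L2 = BEDGC/-/- → run B
t=4: L0/L1/L2 = BEDGC/-/- → run B
t=5: L0/L1/L2 = BEDGC/-/- → run B
t=6: L0/L1/L2 = EDGC/B/- → run E
t=7: L0/L1/L2 = EDGC/B/- → run E
t=8: L0/L1/L2 = EDGC/B/- → run E
t=9: L0/L1/L2 = DGC/B/- → run D
t=10: L0/L1/L2 = DGC/B/- → run D
t=11: L0/L1/L2 = GC/B/- → run G
t=12: L0/L1/L2 = GC/B/- → run G
t=13: L0/L1/L2 = GC/B/- → run G
t=14: L0/L1/L2 = C/BG/- → run C
t=15: L0/L1/L2 = C/BG/- → run C
t=16: L0/L1/L2 = C/BG/- → run C
t=17: L0/L1/L2 = -/BGC/- → run B
t=18: L0/L1/L2 = -/BGC/- → run B
t=19: L0/L1/L2 = -/BGC/- → run B
t=20: L0/L1/L2 = -/BGC/- → run B
t=21: L0/L1/L2 = -/GC/- → run G
t=22: L0/L1/L2 = -/GC/- → run G
t=23: L0/L1/L2 = -/GC/- → run G
t=24: L0/L1/L2 = -/C/- → run C
t=25: L0/L1/L2 = -/C/- → run C
t=26: L0/L1/L2 = -/C/- → run C
t=27: L0/L1/L2 = -/C/- → run C
t=28: L0/L1/L2 = -/C/- → run C
t=29: (idle)
t=30: (idle)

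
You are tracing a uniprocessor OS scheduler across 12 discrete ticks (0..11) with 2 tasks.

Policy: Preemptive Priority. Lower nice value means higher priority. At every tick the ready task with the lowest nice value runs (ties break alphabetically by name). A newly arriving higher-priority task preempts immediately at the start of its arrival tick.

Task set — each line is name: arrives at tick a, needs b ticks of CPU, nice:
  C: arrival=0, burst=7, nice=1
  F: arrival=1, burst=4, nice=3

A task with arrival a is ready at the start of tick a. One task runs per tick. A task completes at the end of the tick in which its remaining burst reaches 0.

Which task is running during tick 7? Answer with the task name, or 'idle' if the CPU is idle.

t=0: ready={C} → run C
t=1: ready={C,F} → run C
t=2: ready={C,F} → run C
t=3: ready={C,F} → run C
t=4: ready={C,F} → run C
t=5: ready={C,F} → run C
t=6: ready={C,F} → run C
t=7: ready={F} → run F
t=8: ready={F} → run F
t=9: ready={F} → run F
t=10: ready={F} → run F
t=11: (idle)

running at tick 7 = F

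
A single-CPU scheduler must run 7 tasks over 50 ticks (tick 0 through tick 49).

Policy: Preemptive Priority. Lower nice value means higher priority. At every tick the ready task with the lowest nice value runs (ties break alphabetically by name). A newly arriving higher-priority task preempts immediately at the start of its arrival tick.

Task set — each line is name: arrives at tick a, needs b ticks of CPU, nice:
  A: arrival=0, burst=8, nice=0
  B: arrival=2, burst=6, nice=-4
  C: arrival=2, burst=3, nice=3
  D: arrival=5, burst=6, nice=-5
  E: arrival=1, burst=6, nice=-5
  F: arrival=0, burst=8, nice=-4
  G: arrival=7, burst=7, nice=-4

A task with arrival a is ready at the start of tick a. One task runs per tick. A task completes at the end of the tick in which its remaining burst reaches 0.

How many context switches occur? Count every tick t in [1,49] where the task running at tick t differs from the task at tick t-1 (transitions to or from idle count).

context switches = 9

t=0: ready={A,F} → run F
t=1: ready={A,E,F} → run E
t=2: ready={A,B,C,E,F} → run E
t=3: ready={A,B,C,E,F} → run E
t=4: ready={A,B,C,E,F} → run E
t=5: ready={A,B,C,D,E,F} → run D
t=6: ready={A,B,C,D,E,F} → run D
t=7: ready={A,B,C,D,E,F,G} → run D
t=8: ready={A,B,C,D,E,F,G} → run D
t=9: ready={A,B,C,D,E,F,G} → run D
t=10: ready={A,B,C,D,E,F,G} → run D
t=11: ready={A,B,C,E,F,G} → run E
t=12: ready={A,B,C,E,F,G} → run E
t=13: ready={A,B,C,F,G} → run B
t=14: ready={A,B,C,F,G} → run B
t=15: ready={A,B,C,F,G} → run B
t=16: ready={A,B,C,F,G} → run B
t=17: ready={A,B,C,F,G} → run B
t=18: ready={A,B,C,F,G} → run B
t=19: ready={A,C,F,G} → run F
t=20: ready={A,C,F,G} → run F
t=21: ready={A,C,F,G} → run F
t=22: ready={A,C,F,G} → run F
t=23: ready={A,C,F,G} → run F
t=24: ready={A,C,F,G} → run F
t=25: ready={A,C,F,G} → run F
t=26: ready={A,C,G} → run G
t=27: ready={A,C,G} → run G
t=28: ready={A,C,G} → run G
t=29: ready={A,C,G} → run G
t=30: ready={A,C,G} → run G
t=31: ready={A,C,G} → run G
t=32: ready={A,C,G} → run G
t=33: ready={A,C} → run A
t=34: ready={A,C} → run A
t=35: ready={A,C} → run A
t=36: ready={A,C} → run A
t=37: ready={A,C} → run A
t=38: ready={A,C} → run A
t=39: ready={A,C} → run A
t=40: ready={A,C} → run A
t=41: ready={C} → run C
t=42: ready={C} → run C
t=43: ready={C} → run C
t=44: (idle)
t=45: (idle)
t=46: (idle)
t=47: (idle)
t=48: (idle)
t=49: (idle)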